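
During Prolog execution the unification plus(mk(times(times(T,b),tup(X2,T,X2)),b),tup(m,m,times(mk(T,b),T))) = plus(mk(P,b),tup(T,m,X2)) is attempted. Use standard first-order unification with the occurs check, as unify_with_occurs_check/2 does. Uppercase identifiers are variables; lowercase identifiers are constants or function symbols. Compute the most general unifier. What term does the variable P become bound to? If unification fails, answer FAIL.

Decompose plus/2: mk(times(times(T,b),tup(X2,T,X2)),b) = mk(P,b),  tup(m,m,times(mk(T,b),T)) = tup(T,m,X2).
Decompose mk/2: times(times(T,b),tup(X2,T,X2)) = P,  b = b.
Bind P := times(times(T,b),tup(X2,T,X2)); no other remaining equation mentions P.
Delete trivial equation b = b.
Decompose tup/3: m = T,  m = m,  times(mk(T,b),T) = X2.
Bind T := m; substituting into the one remaining equation that mentions T gives: times(mk(m,b),m) = X2. Substituting into the earlier binding gives P := times(times(m,b),tup(X2,m,X2)).
Delete trivial equation m = m.
Bind X2 := times(mk(m,b),m). Substituting into the earlier binding gives P := times(times(m,b),tup(times(mk(m,b),m),m,times(mk(m,b),m))).
MGU = { P ↦ times(times(m,b),tup(times(mk(m,b),m),m,times(mk(m,b),m))), T ↦ m, X2 ↦ times(mk(m,b),m) }, so P ↦ times(times(m,b),tup(times(mk(m,b),m),m,times(mk(m,b),m))).

times(times(m,b),tup(times(mk(m,b),m),m,times(mk(m,b),m)))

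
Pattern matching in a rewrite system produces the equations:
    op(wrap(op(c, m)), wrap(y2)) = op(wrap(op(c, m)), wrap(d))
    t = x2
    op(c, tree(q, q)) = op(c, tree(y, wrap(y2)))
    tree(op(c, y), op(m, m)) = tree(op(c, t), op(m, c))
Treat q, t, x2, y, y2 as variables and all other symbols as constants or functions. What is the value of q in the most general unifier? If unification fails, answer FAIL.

FAIL

Decompose op/2: wrap(op(c, m)) = wrap(op(c, m)),  wrap(y2) = wrap(d).
Delete trivial equation wrap(op(c, m)) = wrap(op(c, m)).
Decompose wrap/1: y2 = d.
Bind y2 := d; substituting into the one remaining equation that mentions y2 gives: op(c, tree(q, q)) = op(c, tree(y, wrap(d))).
Bind t := x2; substituting into the one remaining equation that mentions t gives: tree(op(c, y), op(m, m)) = tree(op(c, x2), op(m, c)).
Decompose op/2: c = c,  tree(q, q) = tree(y, wrap(d)).
Delete trivial equation c = c.
Decompose tree/2: q = y,  q = wrap(d).
Bind q := y; substituting into the one remaining equation that mentions q gives: y = wrap(d).
Bind y := wrap(d); substituting into the remaining equation gives: tree(op(c, wrap(d)), op(m, m)) = tree(op(c, x2), op(m, c)). Substituting into the earlier binding gives q := wrap(d).
Decompose tree/2: op(c, wrap(d)) = op(c, x2),  op(m, m) = op(m, c).
Decompose op/2: c = c,  wrap(d) = x2.
Delete trivial equation c = c.
Bind x2 := wrap(d); no other remaining equation mentions x2. Substituting into the earlier binding gives t := wrap(d).
Decompose op/2: m = m,  m = c.
Delete trivial equation m = m.
Clash: constants m and c differ; no unifier exists.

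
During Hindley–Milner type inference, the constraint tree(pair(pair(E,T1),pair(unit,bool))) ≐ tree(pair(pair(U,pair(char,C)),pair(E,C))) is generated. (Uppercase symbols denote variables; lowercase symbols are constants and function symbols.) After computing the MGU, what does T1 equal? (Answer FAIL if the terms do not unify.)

pair(char,bool)

Decompose tree/1: pair(pair(E,T1),pair(unit,bool)) ≐ pair(pair(U,pair(char,C)),pair(E,C)).
Decompose pair/2: pair(E,T1) ≐ pair(U,pair(char,C)),  pair(unit,bool) ≐ pair(E,C).
Decompose pair/2: E ≐ U,  T1 ≐ pair(char,C).
Bind E := U; substituting into the one remaining equation that mentions E gives: pair(unit,bool) ≐ pair(U,C).
Bind T1 := pair(char,C); no other remaining equation mentions T1.
Decompose pair/2: unit ≐ U,  bool ≐ C.
Bind U := unit; no other remaining equation mentions U. Substituting into the earlier binding gives E := unit.
Bind C := bool. Substituting into the earlier binding gives T1 := pair(char,bool).
MGU = { E ↦ unit, T1 ↦ pair(char,bool), U ↦ unit, C ↦ bool }, so T1 ↦ pair(char,bool).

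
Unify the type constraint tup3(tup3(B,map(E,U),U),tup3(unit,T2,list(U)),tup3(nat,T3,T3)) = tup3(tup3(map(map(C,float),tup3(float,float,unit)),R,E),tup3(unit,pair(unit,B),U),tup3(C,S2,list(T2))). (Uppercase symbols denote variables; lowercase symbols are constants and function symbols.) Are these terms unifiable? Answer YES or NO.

NO

Decompose tup3/3: tup3(B,map(E,U),U) = tup3(map(map(C,float),tup3(float,float,unit)),R,E),  tup3(unit,T2,list(U)) = tup3(unit,pair(unit,B),U),  tup3(nat,T3,T3) = tup3(C,S2,list(T2)).
Decompose tup3/3: B = map(map(C,float),tup3(float,float,unit)),  map(E,U) = R,  U = E.
Bind B := map(map(C,float),tup3(float,float,unit)); substituting into the one remaining equation that mentions B gives: tup3(unit,T2,list(U)) = tup3(unit,pair(unit,map(map(C,float),tup3(float,float,unit))),U).
Bind R := map(E,U); no other remaining equation mentions R.
Bind U := E; substituting into the one remaining equation that mentions U gives: tup3(unit,T2,list(E)) = tup3(unit,pair(unit,map(map(C,float),tup3(float,float,unit))),E). Substituting into the earlier binding gives R := map(E,E).
Decompose tup3/3: unit = unit,  T2 = pair(unit,map(map(C,float),tup3(float,float,unit))),  list(E) = E.
Delete trivial equation unit = unit.
Bind T2 := pair(unit,map(map(C,float),tup3(float,float,unit))); substituting into the one remaining equation that mentions T2 gives: tup3(nat,T3,T3) = tup3(C,S2,list(pair(unit,map(map(C,float),tup3(float,float,unit))))).
Occurs check fails: E occurs in list(E); the equation E = list(E) has no finite solution.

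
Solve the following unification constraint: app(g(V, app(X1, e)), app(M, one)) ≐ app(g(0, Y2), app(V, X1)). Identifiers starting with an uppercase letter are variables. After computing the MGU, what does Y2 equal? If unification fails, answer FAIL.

Decompose app/2: g(V, app(X1, e)) ≐ g(0, Y2),  app(M, one) ≐ app(V, X1).
Decompose g/2: V ≐ 0,  app(X1, e) ≐ Y2.
Bind V := 0; substituting into the one remaining equation that mentions V gives: app(M, one) ≐ app(0, X1).
Bind Y2 := app(X1, e); no other remaining equation mentions Y2.
Decompose app/2: M ≐ 0,  one ≐ X1.
Bind M := 0; no other remaining equation mentions M.
Bind X1 := one. Substituting into the earlier binding gives Y2 := app(one, e).
MGU = { V ↦ 0, Y2 ↦ app(one, e), M ↦ 0, X1 ↦ one }, so Y2 ↦ app(one, e).

app(one, e)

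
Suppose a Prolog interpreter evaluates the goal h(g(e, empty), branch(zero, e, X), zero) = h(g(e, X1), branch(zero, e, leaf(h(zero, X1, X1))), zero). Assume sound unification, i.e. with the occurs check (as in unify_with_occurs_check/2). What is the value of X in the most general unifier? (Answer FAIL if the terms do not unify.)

leaf(h(zero, empty, empty))

Decompose h/3: g(e, empty) = g(e, X1),  branch(zero, e, X) = branch(zero, e, leaf(h(zero, X1, X1))),  zero = zero.
Decompose g/2: e = e,  empty = X1.
Delete trivial equation e = e.
Bind X1 := empty; substituting into the one remaining equation that mentions X1 gives: branch(zero, e, X) = branch(zero, e, leaf(h(zero, empty, empty))).
Decompose branch/3: zero = zero,  e = e,  X = leaf(h(zero, empty, empty)).
Delete trivial equation zero = zero.
Delete trivial equation e = e.
Bind X := leaf(h(zero, empty, empty)); no other remaining equation mentions X.
Delete trivial equation zero = zero.
MGU = { X1 -> empty, X -> leaf(h(zero, empty, empty)) }, so X -> leaf(h(zero, empty, empty)).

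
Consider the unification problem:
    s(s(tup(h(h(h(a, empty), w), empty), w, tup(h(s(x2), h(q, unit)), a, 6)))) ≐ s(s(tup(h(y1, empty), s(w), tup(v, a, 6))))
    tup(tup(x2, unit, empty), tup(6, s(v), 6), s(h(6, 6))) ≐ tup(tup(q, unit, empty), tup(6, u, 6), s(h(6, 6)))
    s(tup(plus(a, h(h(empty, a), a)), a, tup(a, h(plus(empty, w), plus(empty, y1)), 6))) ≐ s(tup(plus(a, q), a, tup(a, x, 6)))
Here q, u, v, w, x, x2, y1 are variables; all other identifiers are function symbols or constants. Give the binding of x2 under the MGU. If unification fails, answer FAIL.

FAIL

Decompose s/1: s(tup(h(h(h(a, empty), w), empty), w, tup(h(s(x2), h(q, unit)), a, 6))) ≐ s(tup(h(y1, empty), s(w), tup(v, a, 6))).
Decompose s/1: tup(h(h(h(a, empty), w), empty), w, tup(h(s(x2), h(q, unit)), a, 6)) ≐ tup(h(y1, empty), s(w), tup(v, a, 6)).
Decompose tup/3: h(h(h(a, empty), w), empty) ≐ h(y1, empty),  w ≐ s(w),  tup(h(s(x2), h(q, unit)), a, 6) ≐ tup(v, a, 6).
Decompose h/2: h(h(a, empty), w) ≐ y1,  empty ≐ empty.
Bind y1 := h(h(a, empty), w); substituting into the one remaining equation that mentions y1 gives: s(tup(plus(a, h(h(empty, a), a)), a, tup(a, h(plus(empty, w), plus(empty, h(h(a, empty), w))), 6))) ≐ s(tup(plus(a, q), a, tup(a, x, 6))).
Delete trivial equation empty ≐ empty.
Occurs check fails: w occurs in s(w); the equation w ≐ s(w) has no finite solution.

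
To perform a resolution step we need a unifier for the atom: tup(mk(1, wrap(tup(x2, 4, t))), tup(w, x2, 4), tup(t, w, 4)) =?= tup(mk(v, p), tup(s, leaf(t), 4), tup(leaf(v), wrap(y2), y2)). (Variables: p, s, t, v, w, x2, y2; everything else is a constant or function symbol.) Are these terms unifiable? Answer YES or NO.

YES

Decompose tup/3: mk(1, wrap(tup(x2, 4, t))) =?= mk(v, p),  tup(w, x2, 4) =?= tup(s, leaf(t), 4),  tup(t, w, 4) =?= tup(leaf(v), wrap(y2), y2).
Decompose mk/2: 1 =?= v,  wrap(tup(x2, 4, t)) =?= p.
Bind v := 1; substituting into the one remaining equation that mentions v gives: tup(t, w, 4) =?= tup(leaf(1), wrap(y2), y2).
Bind p := wrap(tup(x2, 4, t)); no other remaining equation mentions p.
Decompose tup/3: w =?= s,  x2 =?= leaf(t),  4 =?= 4.
Bind w := s; substituting into the one remaining equation that mentions w gives: tup(t, s, 4) =?= tup(leaf(1), wrap(y2), y2).
Bind x2 := leaf(t); no other remaining equation mentions x2. Substituting into the earlier binding gives p := wrap(tup(leaf(t), 4, t)).
Delete trivial equation 4 =?= 4.
Decompose tup/3: t =?= leaf(1),  s =?= wrap(y2),  4 =?= y2.
Bind t := leaf(1); no other remaining equation mentions t. Substituting into the earlier bindings gives p := wrap(tup(leaf(leaf(1)), 4, leaf(1))), x2 := leaf(leaf(1)).
Bind s := wrap(y2); no other remaining equation mentions s. Substituting into the earlier binding gives w := wrap(y2).
Bind y2 := 4. Substituting into the earlier bindings gives w := wrap(4), s := wrap(4).
No equations remain and no clash or occurs-check failure arose, so a unifier exists.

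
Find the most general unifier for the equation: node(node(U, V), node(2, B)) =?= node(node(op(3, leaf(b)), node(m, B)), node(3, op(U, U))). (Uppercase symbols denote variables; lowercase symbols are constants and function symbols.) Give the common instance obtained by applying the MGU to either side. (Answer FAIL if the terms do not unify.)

FAIL

Decompose node/2: node(U, V) =?= node(op(3, leaf(b)), node(m, B)),  node(2, B) =?= node(3, op(U, U)).
Decompose node/2: U =?= op(3, leaf(b)),  V =?= node(m, B).
Bind U := op(3, leaf(b)); substituting into the one remaining equation that mentions U gives: node(2, B) =?= node(3, op(op(3, leaf(b)), op(3, leaf(b)))).
Bind V := node(m, B); no other remaining equation mentions V.
Decompose node/2: 2 =?= 3,  B =?= op(op(3, leaf(b)), op(3, leaf(b))).
Clash: constants 2 and 3 differ; no unifier exists.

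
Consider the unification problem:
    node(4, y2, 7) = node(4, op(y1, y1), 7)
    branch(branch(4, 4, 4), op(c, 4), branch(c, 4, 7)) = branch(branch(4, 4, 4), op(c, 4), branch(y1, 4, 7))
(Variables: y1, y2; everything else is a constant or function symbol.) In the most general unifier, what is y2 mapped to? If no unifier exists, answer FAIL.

op(c, c)

Decompose node/3: 4 = 4,  y2 = op(y1, y1),  7 = 7.
Delete trivial equation 4 = 4.
Bind y2 := op(y1, y1); no other remaining equation mentions y2.
Delete trivial equation 7 = 7.
Decompose branch/3: branch(4, 4, 4) = branch(4, 4, 4),  op(c, 4) = op(c, 4),  branch(c, 4, 7) = branch(y1, 4, 7).
Delete trivial equation branch(4, 4, 4) = branch(4, 4, 4).
Delete trivial equation op(c, 4) = op(c, 4).
Decompose branch/3: c = y1,  4 = 4,  7 = 7.
Bind y1 := c; no other remaining equation mentions y1. Substituting into the earlier binding gives y2 := op(c, c).
Delete trivial equation 4 = 4.
Delete trivial equation 7 = 7.
MGU = { y2 ↦ op(c, c), y1 ↦ c }, so y2 ↦ op(c, c).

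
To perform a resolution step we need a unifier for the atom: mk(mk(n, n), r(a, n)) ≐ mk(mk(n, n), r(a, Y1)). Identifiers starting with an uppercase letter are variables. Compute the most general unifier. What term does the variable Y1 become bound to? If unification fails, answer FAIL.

n

Decompose mk/2: mk(n, n) ≐ mk(n, n),  r(a, n) ≐ r(a, Y1).
Delete trivial equation mk(n, n) ≐ mk(n, n).
Decompose r/2: a ≐ a,  n ≐ Y1.
Delete trivial equation a ≐ a.
Bind Y1 := n.
MGU = { Y1 := n }, so Y1 := n.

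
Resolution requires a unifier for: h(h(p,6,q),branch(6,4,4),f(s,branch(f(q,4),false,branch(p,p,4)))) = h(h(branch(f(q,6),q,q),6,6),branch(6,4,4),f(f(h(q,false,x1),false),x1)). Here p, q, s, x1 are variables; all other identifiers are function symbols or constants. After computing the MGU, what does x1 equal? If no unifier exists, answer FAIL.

branch(f(6,4),false,branch(branch(f(6,6),6,6),branch(f(6,6),6,6),4))

Decompose h/3: h(p,6,q) = h(branch(f(q,6),q,q),6,6),  branch(6,4,4) = branch(6,4,4),  f(s,branch(f(q,4),false,branch(p,p,4))) = f(f(h(q,false,x1),false),x1).
Decompose h/3: p = branch(f(q,6),q,q),  6 = 6,  q = 6.
Bind p := branch(f(q,6),q,q); substituting into the one remaining equation that mentions p gives: f(s,branch(f(q,4),false,branch(branch(f(q,6),q,q),branch(f(q,6),q,q),4))) = f(f(h(q,false,x1),false),x1).
Delete trivial equation 6 = 6.
Bind q := 6; substituting into the one remaining equation that mentions q gives: f(s,branch(f(6,4),false,branch(branch(f(6,6),6,6),branch(f(6,6),6,6),4))) = f(f(h(6,false,x1),false),x1). Substituting into the earlier binding gives p := branch(f(6,6),6,6).
Delete trivial equation branch(6,4,4) = branch(6,4,4).
Decompose f/2: s = f(h(6,false,x1),false),  branch(f(6,4),false,branch(branch(f(6,6),6,6),branch(f(6,6),6,6),4)) = x1.
Bind s := f(h(6,false,x1),false); no other remaining equation mentions s.
Bind x1 := branch(f(6,4),false,branch(branch(f(6,6),6,6),branch(f(6,6),6,6),4)). Substituting into the earlier binding gives s := f(h(6,false,branch(f(6,4),false,branch(branch(f(6,6),6,6),branch(f(6,6),6,6),4))),false).
MGU = { p := branch(f(6,6),6,6), q := 6, s := f(h(6,false,branch(f(6,4),false,branch(branch(f(6,6),6,6),branch(f(6,6),6,6),4))),false), x1 := branch(f(6,4),false,branch(branch(f(6,6),6,6),branch(f(6,6),6,6),4)) }, so x1 := branch(f(6,4),false,branch(branch(f(6,6),6,6),branch(f(6,6),6,6),4)).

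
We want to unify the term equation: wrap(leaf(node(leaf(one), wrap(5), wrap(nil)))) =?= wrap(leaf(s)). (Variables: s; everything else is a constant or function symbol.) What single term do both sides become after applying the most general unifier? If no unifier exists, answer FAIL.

wrap(leaf(node(leaf(one), wrap(5), wrap(nil))))

Decompose wrap/1: leaf(node(leaf(one), wrap(5), wrap(nil))) =?= leaf(s).
Decompose leaf/1: node(leaf(one), wrap(5), wrap(nil)) =?= s.
Bind s := node(leaf(one), wrap(5), wrap(nil)).
Applying the MGU to either side gives wrap(leaf(node(leaf(one), wrap(5), wrap(nil)))).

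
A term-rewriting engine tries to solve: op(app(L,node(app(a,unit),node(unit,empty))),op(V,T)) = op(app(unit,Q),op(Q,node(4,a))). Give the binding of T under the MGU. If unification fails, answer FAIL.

node(4,a)

Decompose op/2: app(L,node(app(a,unit),node(unit,empty))) = app(unit,Q),  op(V,T) = op(Q,node(4,a)).
Decompose app/2: L = unit,  node(app(a,unit),node(unit,empty)) = Q.
Bind L := unit; no other remaining equation mentions L.
Bind Q := node(app(a,unit),node(unit,empty)); substituting into the remaining equation gives: op(V,T) = op(node(app(a,unit),node(unit,empty)),node(4,a)).
Decompose op/2: V = node(app(a,unit),node(unit,empty)),  T = node(4,a).
Bind V := node(app(a,unit),node(unit,empty)); no other remaining equation mentions V.
Bind T := node(4,a).
MGU = { L := unit, Q := node(app(a,unit),node(unit,empty)), V := node(app(a,unit),node(unit,empty)), T := node(4,a) }, so T := node(4,a).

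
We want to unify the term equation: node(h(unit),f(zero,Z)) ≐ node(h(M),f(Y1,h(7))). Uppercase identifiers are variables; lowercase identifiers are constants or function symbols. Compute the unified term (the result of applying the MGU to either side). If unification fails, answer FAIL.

node(h(unit),f(zero,h(7)))

Decompose node/2: h(unit) ≐ h(M),  f(zero,Z) ≐ f(Y1,h(7)).
Decompose h/1: unit ≐ M.
Bind M := unit; no other remaining equation mentions M.
Decompose f/2: zero ≐ Y1,  Z ≐ h(7).
Bind Y1 := zero; no other remaining equation mentions Y1.
Bind Z := h(7).
Applying the MGU to either side gives node(h(unit),f(zero,h(7))).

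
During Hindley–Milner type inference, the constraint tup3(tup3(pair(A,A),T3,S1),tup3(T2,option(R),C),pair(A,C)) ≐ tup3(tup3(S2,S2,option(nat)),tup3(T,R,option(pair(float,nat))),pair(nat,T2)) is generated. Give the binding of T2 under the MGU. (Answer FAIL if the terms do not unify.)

FAIL

Decompose tup3/3: tup3(pair(A,A),T3,S1) ≐ tup3(S2,S2,option(nat)),  tup3(T2,option(R),C) ≐ tup3(T,R,option(pair(float,nat))),  pair(A,C) ≐ pair(nat,T2).
Decompose tup3/3: pair(A,A) ≐ S2,  T3 ≐ S2,  S1 ≐ option(nat).
Bind S2 := pair(A,A); substituting into the one remaining equation that mentions S2 gives: T3 ≐ pair(A,A).
Bind T3 := pair(A,A); no other remaining equation mentions T3.
Bind S1 := option(nat); no other remaining equation mentions S1.
Decompose tup3/3: T2 ≐ T,  option(R) ≐ R,  C ≐ option(pair(float,nat)).
Bind T2 := T; substituting into the one remaining equation that mentions T2 gives: pair(A,C) ≐ pair(nat,T).
Occurs check fails: R occurs in option(R); the equation R ≐ option(R) has no finite solution.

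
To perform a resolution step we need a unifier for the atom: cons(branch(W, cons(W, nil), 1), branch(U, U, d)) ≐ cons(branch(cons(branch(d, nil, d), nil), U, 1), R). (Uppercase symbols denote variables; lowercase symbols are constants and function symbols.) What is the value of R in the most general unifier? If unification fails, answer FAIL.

branch(cons(cons(branch(d, nil, d), nil), nil), cons(cons(branch(d, nil, d), nil), nil), d)

Decompose cons/2: branch(W, cons(W, nil), 1) ≐ branch(cons(branch(d, nil, d), nil), U, 1),  branch(U, U, d) ≐ R.
Decompose branch/3: W ≐ cons(branch(d, nil, d), nil),  cons(W, nil) ≐ U,  1 ≐ 1.
Bind W := cons(branch(d, nil, d), nil); substituting into the one remaining equation that mentions W gives: cons(cons(branch(d, nil, d), nil), nil) ≐ U.
Bind U := cons(cons(branch(d, nil, d), nil), nil); substituting into the one remaining equation that mentions U gives: branch(cons(cons(branch(d, nil, d), nil), nil), cons(cons(branch(d, nil, d), nil), nil), d) ≐ R.
Delete trivial equation 1 ≐ 1.
Bind R := branch(cons(cons(branch(d, nil, d), nil), nil), cons(cons(branch(d, nil, d), nil), nil), d).
MGU = { W -> cons(branch(d, nil, d), nil), U -> cons(cons(branch(d, nil, d), nil), nil), R -> branch(cons(cons(branch(d, nil, d), nil), nil), cons(cons(branch(d, nil, d), nil), nil), d) }, so R -> branch(cons(cons(branch(d, nil, d), nil), nil), cons(cons(branch(d, nil, d), nil), nil), d).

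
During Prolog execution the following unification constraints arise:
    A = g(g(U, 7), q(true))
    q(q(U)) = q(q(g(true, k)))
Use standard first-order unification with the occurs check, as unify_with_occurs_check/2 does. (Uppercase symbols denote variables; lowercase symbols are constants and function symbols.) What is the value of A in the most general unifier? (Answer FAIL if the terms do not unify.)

Bind A := g(g(U, 7), q(true)); no other remaining equation mentions A.
Decompose q/1: q(U) = q(g(true, k)).
Decompose q/1: U = g(true, k).
Bind U := g(true, k). Substituting into the earlier binding gives A := g(g(g(true, k), 7), q(true)).
MGU = { A -> g(g(g(true, k), 7), q(true)), U -> g(true, k) }, so A -> g(g(g(true, k), 7), q(true)).

g(g(g(true, k), 7), q(true))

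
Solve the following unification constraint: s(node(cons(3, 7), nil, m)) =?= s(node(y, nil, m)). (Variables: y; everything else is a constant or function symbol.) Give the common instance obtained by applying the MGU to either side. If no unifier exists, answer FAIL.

s(node(cons(3, 7), nil, m))

Decompose s/1: node(cons(3, 7), nil, m) =?= node(y, nil, m).
Decompose node/3: cons(3, 7) =?= y,  nil =?= nil,  m =?= m.
Bind y := cons(3, 7); no other remaining equation mentions y.
Delete trivial equation nil =?= nil.
Delete trivial equation m =?= m.
Applying the MGU to either side gives s(node(cons(3, 7), nil, m)).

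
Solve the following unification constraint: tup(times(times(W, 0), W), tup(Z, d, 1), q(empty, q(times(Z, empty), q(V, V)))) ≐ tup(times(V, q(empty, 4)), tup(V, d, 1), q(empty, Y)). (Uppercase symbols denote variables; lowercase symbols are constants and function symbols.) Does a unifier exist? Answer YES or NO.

YES

Decompose tup/3: times(times(W, 0), W) ≐ times(V, q(empty, 4)),  tup(Z, d, 1) ≐ tup(V, d, 1),  q(empty, q(times(Z, empty), q(V, V))) ≐ q(empty, Y).
Decompose times/2: times(W, 0) ≐ V,  W ≐ q(empty, 4).
Bind V := times(W, 0); substituting into the 2 remaining equations that mention V gives: tup(Z, d, 1) ≐ tup(times(W, 0), d, 1),  q(empty, q(times(Z, empty), q(times(W, 0), times(W, 0)))) ≐ q(empty, Y).
Bind W := q(empty, 4); substituting into the remaining equations gives: tup(Z, d, 1) ≐ tup(times(q(empty, 4), 0), d, 1),  q(empty, q(times(Z, empty), q(times(q(empty, 4), 0), times(q(empty, 4), 0)))) ≐ q(empty, Y). Substituting into the earlier binding gives V := times(q(empty, 4), 0).
Decompose tup/3: Z ≐ times(q(empty, 4), 0),  d ≐ d,  1 ≐ 1.
Bind Z := times(q(empty, 4), 0); substituting into the one remaining equation that mentions Z gives: q(empty, q(times(times(q(empty, 4), 0), empty), q(times(q(empty, 4), 0), times(q(empty, 4), 0)))) ≐ q(empty, Y).
Delete trivial equation d ≐ d.
Delete trivial equation 1 ≐ 1.
Decompose q/2: empty ≐ empty,  q(times(times(q(empty, 4), 0), empty), q(times(q(empty, 4), 0), times(q(empty, 4), 0))) ≐ Y.
Delete trivial equation empty ≐ empty.
Bind Y := q(times(times(q(empty, 4), 0), empty), q(times(q(empty, 4), 0), times(q(empty, 4), 0))).
No equations remain and no clash or occurs-check failure arose, so a unifier exists.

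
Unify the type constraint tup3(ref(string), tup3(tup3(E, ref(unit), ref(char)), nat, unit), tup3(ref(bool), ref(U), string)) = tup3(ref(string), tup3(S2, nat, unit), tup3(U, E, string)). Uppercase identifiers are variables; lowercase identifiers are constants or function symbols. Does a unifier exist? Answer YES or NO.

Decompose tup3/3: ref(string) = ref(string),  tup3(tup3(E, ref(unit), ref(char)), nat, unit) = tup3(S2, nat, unit),  tup3(ref(bool), ref(U), string) = tup3(U, E, string).
Delete trivial equation ref(string) = ref(string).
Decompose tup3/3: tup3(E, ref(unit), ref(char)) = S2,  nat = nat,  unit = unit.
Bind S2 := tup3(E, ref(unit), ref(char)); no other remaining equation mentions S2.
Delete trivial equation nat = nat.
Delete trivial equation unit = unit.
Decompose tup3/3: ref(bool) = U,  ref(U) = E,  string = string.
Bind U := ref(bool); substituting into the one remaining equation that mentions U gives: ref(ref(bool)) = E.
Bind E := ref(ref(bool)); no other remaining equation mentions E. Substituting into the earlier binding gives S2 := tup3(ref(ref(bool)), ref(unit), ref(char)).
Delete trivial equation string = string.
No equations remain and no clash or occurs-check failure arose, so a unifier exists.

YES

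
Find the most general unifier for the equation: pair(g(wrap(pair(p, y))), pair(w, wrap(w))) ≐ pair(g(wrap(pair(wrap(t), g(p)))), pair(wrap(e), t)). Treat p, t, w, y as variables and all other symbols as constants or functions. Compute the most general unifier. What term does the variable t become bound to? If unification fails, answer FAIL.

wrap(wrap(e))

Decompose pair/2: g(wrap(pair(p, y))) ≐ g(wrap(pair(wrap(t), g(p)))),  pair(w, wrap(w)) ≐ pair(wrap(e), t).
Decompose g/1: wrap(pair(p, y)) ≐ wrap(pair(wrap(t), g(p))).
Decompose wrap/1: pair(p, y) ≐ pair(wrap(t), g(p)).
Decompose pair/2: p ≐ wrap(t),  y ≐ g(p).
Bind p := wrap(t); substituting into the one remaining equation that mentions p gives: y ≐ g(wrap(t)).
Bind y := g(wrap(t)); no other remaining equation mentions y.
Decompose pair/2: w ≐ wrap(e),  wrap(w) ≐ t.
Bind w := wrap(e); substituting into the remaining equation gives: wrap(wrap(e)) ≐ t.
Bind t := wrap(wrap(e)). Substituting into the earlier bindings gives p := wrap(wrap(wrap(e))), y := g(wrap(wrap(wrap(e)))).
MGU = { p -> wrap(wrap(wrap(e))), y -> g(wrap(wrap(wrap(e)))), w -> wrap(e), t -> wrap(wrap(e)) }, so t -> wrap(wrap(e)).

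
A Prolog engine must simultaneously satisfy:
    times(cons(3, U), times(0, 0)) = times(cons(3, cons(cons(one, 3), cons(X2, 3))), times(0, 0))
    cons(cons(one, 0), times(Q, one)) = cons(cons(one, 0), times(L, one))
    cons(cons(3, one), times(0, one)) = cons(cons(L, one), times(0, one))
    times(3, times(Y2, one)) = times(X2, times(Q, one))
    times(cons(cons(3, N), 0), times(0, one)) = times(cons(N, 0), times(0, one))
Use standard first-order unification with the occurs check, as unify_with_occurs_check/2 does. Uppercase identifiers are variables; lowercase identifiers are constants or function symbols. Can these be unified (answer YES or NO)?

Decompose times/2: cons(3, U) = cons(3, cons(cons(one, 3), cons(X2, 3))),  times(0, 0) = times(0, 0).
Decompose cons/2: 3 = 3,  U = cons(cons(one, 3), cons(X2, 3)).
Delete trivial equation 3 = 3.
Bind U := cons(cons(one, 3), cons(X2, 3)); no other remaining equation mentions U.
Delete trivial equation times(0, 0) = times(0, 0).
Decompose cons/2: cons(one, 0) = cons(one, 0),  times(Q, one) = times(L, one).
Delete trivial equation cons(one, 0) = cons(one, 0).
Decompose times/2: Q = L,  one = one.
Bind Q := L; substituting into the one remaining equation that mentions Q gives: times(3, times(Y2, one)) = times(X2, times(L, one)).
Delete trivial equation one = one.
Decompose cons/2: cons(3, one) = cons(L, one),  times(0, one) = times(0, one).
Decompose cons/2: 3 = L,  one = one.
Bind L := 3; substituting into the one remaining equation that mentions L gives: times(3, times(Y2, one)) = times(X2, times(3, one)). Substituting into the earlier binding gives Q := 3.
Delete trivial equation one = one.
Delete trivial equation times(0, one) = times(0, one).
Decompose times/2: 3 = X2,  times(Y2, one) = times(3, one).
Bind X2 := 3; no other remaining equation mentions X2. Substituting into the earlier binding gives U := cons(cons(one, 3), cons(3, 3)).
Decompose times/2: Y2 = 3,  one = one.
Bind Y2 := 3; no other remaining equation mentions Y2.
Delete trivial equation one = one.
Decompose times/2: cons(cons(3, N), 0) = cons(N, 0),  times(0, one) = times(0, one).
Decompose cons/2: cons(3, N) = N,  0 = 0.
Occurs check fails: N occurs in cons(3, N); the equation N = cons(3, N) has no finite solution.

NO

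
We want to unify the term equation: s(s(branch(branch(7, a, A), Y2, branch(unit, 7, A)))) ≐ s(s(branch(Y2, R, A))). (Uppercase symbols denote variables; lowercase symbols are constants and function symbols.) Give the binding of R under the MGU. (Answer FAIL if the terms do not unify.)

FAIL

Decompose s/1: s(branch(branch(7, a, A), Y2, branch(unit, 7, A))) ≐ s(branch(Y2, R, A)).
Decompose s/1: branch(branch(7, a, A), Y2, branch(unit, 7, A)) ≐ branch(Y2, R, A).
Decompose branch/3: branch(7, a, A) ≐ Y2,  Y2 ≐ R,  branch(unit, 7, A) ≐ A.
Bind Y2 := branch(7, a, A); substituting into the one remaining equation that mentions Y2 gives: branch(7, a, A) ≐ R.
Bind R := branch(7, a, A); no other remaining equation mentions R.
Occurs check fails: A occurs in branch(unit, 7, A); the equation A ≐ branch(unit, 7, A) has no finite solution.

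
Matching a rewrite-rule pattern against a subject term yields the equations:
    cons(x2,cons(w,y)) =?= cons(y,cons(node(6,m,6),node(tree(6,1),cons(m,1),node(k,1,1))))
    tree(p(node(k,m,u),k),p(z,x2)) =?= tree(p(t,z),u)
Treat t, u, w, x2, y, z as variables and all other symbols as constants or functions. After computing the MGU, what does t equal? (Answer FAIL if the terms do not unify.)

Decompose cons/2: x2 =?= y,  cons(w,y) =?= cons(node(6,m,6),node(tree(6,1),cons(m,1),node(k,1,1))).
Bind x2 := y; substituting into the one remaining equation that mentions x2 gives: tree(p(node(k,m,u),k),p(z,y)) =?= tree(p(t,z),u).
Decompose cons/2: w =?= node(6,m,6),  y =?= node(tree(6,1),cons(m,1),node(k,1,1)).
Bind w := node(6,m,6); no other remaining equation mentions w.
Bind y := node(tree(6,1),cons(m,1),node(k,1,1)); substituting into the remaining equation gives: tree(p(node(k,m,u),k),p(z,node(tree(6,1),cons(m,1),node(k,1,1)))) =?= tree(p(t,z),u). Substituting into the earlier binding gives x2 := node(tree(6,1),cons(m,1),node(k,1,1)).
Decompose tree/2: p(node(k,m,u),k) =?= p(t,z),  p(z,node(tree(6,1),cons(m,1),node(k,1,1))) =?= u.
Decompose p/2: node(k,m,u) =?= t,  k =?= z.
Bind t := node(k,m,u); no other remaining equation mentions t.
Bind z := k; substituting into the remaining equation gives: p(k,node(tree(6,1),cons(m,1),node(k,1,1))) =?= u.
Bind u := p(k,node(tree(6,1),cons(m,1),node(k,1,1))). Substituting into the earlier binding gives t := node(k,m,p(k,node(tree(6,1),cons(m,1),node(k,1,1)))).
MGU = { x2 := node(tree(6,1),cons(m,1),node(k,1,1)), w := node(6,m,6), y := node(tree(6,1),cons(m,1),node(k,1,1)), t := node(k,m,p(k,node(tree(6,1),cons(m,1),node(k,1,1)))), z := k, u := p(k,node(tree(6,1),cons(m,1),node(k,1,1))) }, so t := node(k,m,p(k,node(tree(6,1),cons(m,1),node(k,1,1)))).

node(k,m,p(k,node(tree(6,1),cons(m,1),node(k,1,1))))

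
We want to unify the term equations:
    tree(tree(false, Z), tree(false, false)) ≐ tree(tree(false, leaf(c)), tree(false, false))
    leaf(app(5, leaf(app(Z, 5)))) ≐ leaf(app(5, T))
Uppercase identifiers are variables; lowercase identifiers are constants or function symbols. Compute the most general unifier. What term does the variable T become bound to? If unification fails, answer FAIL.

leaf(app(leaf(c), 5))

Decompose tree/2: tree(false, Z) ≐ tree(false, leaf(c)),  tree(false, false) ≐ tree(false, false).
Decompose tree/2: false ≐ false,  Z ≐ leaf(c).
Delete trivial equation false ≐ false.
Bind Z := leaf(c); substituting into the one remaining equation that mentions Z gives: leaf(app(5, leaf(app(leaf(c), 5)))) ≐ leaf(app(5, T)).
Delete trivial equation tree(false, false) ≐ tree(false, false).
Decompose leaf/1: app(5, leaf(app(leaf(c), 5))) ≐ app(5, T).
Decompose app/2: 5 ≐ 5,  leaf(app(leaf(c), 5)) ≐ T.
Delete trivial equation 5 ≐ 5.
Bind T := leaf(app(leaf(c), 5)).
MGU = { Z ↦ leaf(c), T ↦ leaf(app(leaf(c), 5)) }, so T ↦ leaf(app(leaf(c), 5)).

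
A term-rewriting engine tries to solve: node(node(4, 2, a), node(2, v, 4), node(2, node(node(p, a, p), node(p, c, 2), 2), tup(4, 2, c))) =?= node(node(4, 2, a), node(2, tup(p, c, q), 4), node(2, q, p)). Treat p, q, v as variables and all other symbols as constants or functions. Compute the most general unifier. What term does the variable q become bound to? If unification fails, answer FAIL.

Decompose node/3: node(4, 2, a) =?= node(4, 2, a),  node(2, v, 4) =?= node(2, tup(p, c, q), 4),  node(2, node(node(p, a, p), node(p, c, 2), 2), tup(4, 2, c)) =?= node(2, q, p).
Delete trivial equation node(4, 2, a) =?= node(4, 2, a).
Decompose node/3: 2 =?= 2,  v =?= tup(p, c, q),  4 =?= 4.
Delete trivial equation 2 =?= 2.
Bind v := tup(p, c, q); no other remaining equation mentions v.
Delete trivial equation 4 =?= 4.
Decompose node/3: 2 =?= 2,  node(node(p, a, p), node(p, c, 2), 2) =?= q,  tup(4, 2, c) =?= p.
Delete trivial equation 2 =?= 2.
Bind q := node(node(p, a, p), node(p, c, 2), 2); no other remaining equation mentions q. Substituting into the earlier binding gives v := tup(p, c, node(node(p, a, p), node(p, c, 2), 2)).
Bind p := tup(4, 2, c). Substituting into the earlier bindings gives v := tup(tup(4, 2, c), c, node(node(tup(4, 2, c), a, tup(4, 2, c)), node(tup(4, 2, c), c, 2), 2)), q := node(node(tup(4, 2, c), a, tup(4, 2, c)), node(tup(4, 2, c), c, 2), 2).
MGU = { v ↦ tup(tup(4, 2, c), c, node(node(tup(4, 2, c), a, tup(4, 2, c)), node(tup(4, 2, c), c, 2), 2)), q ↦ node(node(tup(4, 2, c), a, tup(4, 2, c)), node(tup(4, 2, c), c, 2), 2), p ↦ tup(4, 2, c) }, so q ↦ node(node(tup(4, 2, c), a, tup(4, 2, c)), node(tup(4, 2, c), c, 2), 2).

node(node(tup(4, 2, c), a, tup(4, 2, c)), node(tup(4, 2, c), c, 2), 2)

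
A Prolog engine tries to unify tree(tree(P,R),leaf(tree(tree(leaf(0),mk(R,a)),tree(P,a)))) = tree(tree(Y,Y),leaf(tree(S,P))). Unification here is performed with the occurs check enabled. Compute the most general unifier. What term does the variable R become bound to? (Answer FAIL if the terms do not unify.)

FAIL

Decompose tree/2: tree(P,R) = tree(Y,Y),  leaf(tree(tree(leaf(0),mk(R,a)),tree(P,a))) = leaf(tree(S,P)).
Decompose tree/2: P = Y,  R = Y.
Bind P := Y; substituting into the one remaining equation that mentions P gives: leaf(tree(tree(leaf(0),mk(R,a)),tree(Y,a))) = leaf(tree(S,Y)).
Bind R := Y; substituting into the remaining equation gives: leaf(tree(tree(leaf(0),mk(Y,a)),tree(Y,a))) = leaf(tree(S,Y)).
Decompose leaf/1: tree(tree(leaf(0),mk(Y,a)),tree(Y,a)) = tree(S,Y).
Decompose tree/2: tree(leaf(0),mk(Y,a)) = S,  tree(Y,a) = Y.
Bind S := tree(leaf(0),mk(Y,a)); no other remaining equation mentions S.
Occurs check fails: Y occurs in tree(Y,a); the equation Y = tree(Y,a) has no finite solution.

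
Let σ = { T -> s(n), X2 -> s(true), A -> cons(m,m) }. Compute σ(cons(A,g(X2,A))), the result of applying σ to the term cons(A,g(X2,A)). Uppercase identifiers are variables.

cons(cons(m,m),g(s(true),cons(m,m)))

Replace each occurrence of X2 with s(true).
Replace each occurrence of A with cons(m,m).
Result: cons(cons(m,m),g(s(true),cons(m,m))).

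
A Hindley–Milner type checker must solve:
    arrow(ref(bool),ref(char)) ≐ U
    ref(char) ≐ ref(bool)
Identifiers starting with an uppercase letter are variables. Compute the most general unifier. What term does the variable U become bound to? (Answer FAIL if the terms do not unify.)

Bind U := arrow(ref(bool),ref(char)); no other remaining equation mentions U.
Decompose ref/1: char ≐ bool.
Clash: constants char and bool differ; no unifier exists.

FAIL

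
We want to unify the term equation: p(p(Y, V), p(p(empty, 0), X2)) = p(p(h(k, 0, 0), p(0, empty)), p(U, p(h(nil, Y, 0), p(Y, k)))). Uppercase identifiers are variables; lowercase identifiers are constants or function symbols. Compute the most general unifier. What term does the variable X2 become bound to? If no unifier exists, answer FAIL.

Decompose p/2: p(Y, V) = p(h(k, 0, 0), p(0, empty)),  p(p(empty, 0), X2) = p(U, p(h(nil, Y, 0), p(Y, k))).
Decompose p/2: Y = h(k, 0, 0),  V = p(0, empty).
Bind Y := h(k, 0, 0); substituting into the one remaining equation that mentions Y gives: p(p(empty, 0), X2) = p(U, p(h(nil, h(k, 0, 0), 0), p(h(k, 0, 0), k))).
Bind V := p(0, empty); no other remaining equation mentions V.
Decompose p/2: p(empty, 0) = U,  X2 = p(h(nil, h(k, 0, 0), 0), p(h(k, 0, 0), k)).
Bind U := p(empty, 0); no other remaining equation mentions U.
Bind X2 := p(h(nil, h(k, 0, 0), 0), p(h(k, 0, 0), k)).
MGU = { Y ↦ h(k, 0, 0), V ↦ p(0, empty), U ↦ p(empty, 0), X2 ↦ p(h(nil, h(k, 0, 0), 0), p(h(k, 0, 0), k)) }, so X2 ↦ p(h(nil, h(k, 0, 0), 0), p(h(k, 0, 0), k)).

p(h(nil, h(k, 0, 0), 0), p(h(k, 0, 0), k))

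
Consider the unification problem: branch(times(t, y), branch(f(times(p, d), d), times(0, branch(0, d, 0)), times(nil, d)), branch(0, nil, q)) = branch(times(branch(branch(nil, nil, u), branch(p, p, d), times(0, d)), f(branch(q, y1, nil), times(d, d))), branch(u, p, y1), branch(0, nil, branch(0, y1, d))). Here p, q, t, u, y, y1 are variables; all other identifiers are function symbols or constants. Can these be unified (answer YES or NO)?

YES

Decompose branch/3: times(t, y) = times(branch(branch(nil, nil, u), branch(p, p, d), times(0, d)), f(branch(q, y1, nil), times(d, d))),  branch(f(times(p, d), d), times(0, branch(0, d, 0)), times(nil, d)) = branch(u, p, y1),  branch(0, nil, q) = branch(0, nil, branch(0, y1, d)).
Decompose times/2: t = branch(branch(nil, nil, u), branch(p, p, d), times(0, d)),  y = f(branch(q, y1, nil), times(d, d)).
Bind t := branch(branch(nil, nil, u), branch(p, p, d), times(0, d)); no other remaining equation mentions t.
Bind y := f(branch(q, y1, nil), times(d, d)); no other remaining equation mentions y.
Decompose branch/3: f(times(p, d), d) = u,  times(0, branch(0, d, 0)) = p,  times(nil, d) = y1.
Bind u := f(times(p, d), d); no other remaining equation mentions u. Substituting into the earlier binding gives t := branch(branch(nil, nil, f(times(p, d), d)), branch(p, p, d), times(0, d)).
Bind p := times(0, branch(0, d, 0)); no other remaining equation mentions p. Substituting into the earlier bindings gives t := branch(branch(nil, nil, f(times(times(0, branch(0, d, 0)), d), d)), branch(times(0, branch(0, d, 0)), times(0, branch(0, d, 0)), d), times(0, d)), u := f(times(times(0, branch(0, d, 0)), d), d).
Bind y1 := times(nil, d); substituting into the remaining equation gives: branch(0, nil, q) = branch(0, nil, branch(0, times(nil, d), d)). Substituting into the earlier binding gives y := f(branch(q, times(nil, d), nil), times(d, d)).
Decompose branch/3: 0 = 0,  nil = nil,  q = branch(0, times(nil, d), d).
Delete trivial equation 0 = 0.
Delete trivial equation nil = nil.
Bind q := branch(0, times(nil, d), d). Substituting into the earlier binding gives y := f(branch(branch(0, times(nil, d), d), times(nil, d), nil), times(d, d)).
No equations remain and no clash or occurs-check failure arose, so a unifier exists.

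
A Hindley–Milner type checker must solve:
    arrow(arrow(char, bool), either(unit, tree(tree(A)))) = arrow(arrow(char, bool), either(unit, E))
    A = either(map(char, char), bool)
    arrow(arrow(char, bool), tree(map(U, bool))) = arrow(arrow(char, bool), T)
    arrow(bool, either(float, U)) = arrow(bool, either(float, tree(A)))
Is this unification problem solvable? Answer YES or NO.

YES

Decompose arrow/2: arrow(char, bool) = arrow(char, bool),  either(unit, tree(tree(A))) = either(unit, E).
Delete trivial equation arrow(char, bool) = arrow(char, bool).
Decompose either/2: unit = unit,  tree(tree(A)) = E.
Delete trivial equation unit = unit.
Bind E := tree(tree(A)); no other remaining equation mentions E.
Bind A := either(map(char, char), bool); substituting into the one remaining equation that mentions A gives: arrow(bool, either(float, U)) = arrow(bool, either(float, tree(either(map(char, char), bool)))). Substituting into the earlier binding gives E := tree(tree(either(map(char, char), bool))).
Decompose arrow/2: arrow(char, bool) = arrow(char, bool),  tree(map(U, bool)) = T.
Delete trivial equation arrow(char, bool) = arrow(char, bool).
Bind T := tree(map(U, bool)); no other remaining equation mentions T.
Decompose arrow/2: bool = bool,  either(float, U) = either(float, tree(either(map(char, char), bool))).
Delete trivial equation bool = bool.
Decompose either/2: float = float,  U = tree(either(map(char, char), bool)).
Delete trivial equation float = float.
Bind U := tree(either(map(char, char), bool)). Substituting into the earlier binding gives T := tree(map(tree(either(map(char, char), bool)), bool)).
No equations remain and no clash or occurs-check failure arose, so a unifier exists.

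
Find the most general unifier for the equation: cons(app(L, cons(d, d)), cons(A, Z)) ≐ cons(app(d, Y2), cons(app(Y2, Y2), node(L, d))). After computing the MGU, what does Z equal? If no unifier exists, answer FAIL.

Decompose cons/2: app(L, cons(d, d)) ≐ app(d, Y2),  cons(A, Z) ≐ cons(app(Y2, Y2), node(L, d)).
Decompose app/2: L ≐ d,  cons(d, d) ≐ Y2.
Bind L := d; substituting into the one remaining equation that mentions L gives: cons(A, Z) ≐ cons(app(Y2, Y2), node(d, d)).
Bind Y2 := cons(d, d); substituting into the remaining equation gives: cons(A, Z) ≐ cons(app(cons(d, d), cons(d, d)), node(d, d)).
Decompose cons/2: A ≐ app(cons(d, d), cons(d, d)),  Z ≐ node(d, d).
Bind A := app(cons(d, d), cons(d, d)); no other remaining equation mentions A.
Bind Z := node(d, d).
MGU = { L -> d, Y2 -> cons(d, d), A -> app(cons(d, d), cons(d, d)), Z -> node(d, d) }, so Z -> node(d, d).

node(d, d)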